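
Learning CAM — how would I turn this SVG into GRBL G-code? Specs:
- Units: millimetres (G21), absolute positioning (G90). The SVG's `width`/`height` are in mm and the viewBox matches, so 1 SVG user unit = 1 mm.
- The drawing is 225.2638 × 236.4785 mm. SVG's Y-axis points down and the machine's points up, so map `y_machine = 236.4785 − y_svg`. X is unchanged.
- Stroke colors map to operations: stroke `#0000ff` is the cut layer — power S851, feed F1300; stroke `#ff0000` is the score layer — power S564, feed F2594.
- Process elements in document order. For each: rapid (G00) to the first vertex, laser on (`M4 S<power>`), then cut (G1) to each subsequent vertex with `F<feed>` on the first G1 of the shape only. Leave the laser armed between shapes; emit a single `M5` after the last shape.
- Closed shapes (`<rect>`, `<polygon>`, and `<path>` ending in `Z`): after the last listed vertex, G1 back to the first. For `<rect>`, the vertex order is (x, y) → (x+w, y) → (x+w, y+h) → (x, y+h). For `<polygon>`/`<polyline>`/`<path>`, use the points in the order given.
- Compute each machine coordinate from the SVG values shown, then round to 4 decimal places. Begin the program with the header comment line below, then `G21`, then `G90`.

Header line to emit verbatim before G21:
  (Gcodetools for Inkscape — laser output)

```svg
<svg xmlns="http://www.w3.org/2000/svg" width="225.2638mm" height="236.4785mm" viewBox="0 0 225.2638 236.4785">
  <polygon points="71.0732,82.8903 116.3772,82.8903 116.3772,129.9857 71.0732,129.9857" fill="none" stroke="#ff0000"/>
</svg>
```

(Gcodetools for Inkscape — laser output)
G21
G90
G00 X71.0732 Y153.5882
M4 S564
G1 X116.3772 Y153.5882 F2594
G1 X116.3772 Y106.4928
G1 X71.0732 Y106.4928
G1 X71.0732 Y153.5882
M5

Since the viewBox matches the mm dimensions, user units are millimetres directly. The only transform is the Y-flip y_m = 236.4785 − y_svg.

Shape 1 is a rectangle drawn with `<polygon>`. Its stroke #ff0000 means score at S564, F2594. After flipping Y the toolpath is (71.0732,153.5882) → (116.3772,153.5882) → (116.3772,106.4928) → (71.0732,106.4928) → (71.0732,153.5882), returning to the start.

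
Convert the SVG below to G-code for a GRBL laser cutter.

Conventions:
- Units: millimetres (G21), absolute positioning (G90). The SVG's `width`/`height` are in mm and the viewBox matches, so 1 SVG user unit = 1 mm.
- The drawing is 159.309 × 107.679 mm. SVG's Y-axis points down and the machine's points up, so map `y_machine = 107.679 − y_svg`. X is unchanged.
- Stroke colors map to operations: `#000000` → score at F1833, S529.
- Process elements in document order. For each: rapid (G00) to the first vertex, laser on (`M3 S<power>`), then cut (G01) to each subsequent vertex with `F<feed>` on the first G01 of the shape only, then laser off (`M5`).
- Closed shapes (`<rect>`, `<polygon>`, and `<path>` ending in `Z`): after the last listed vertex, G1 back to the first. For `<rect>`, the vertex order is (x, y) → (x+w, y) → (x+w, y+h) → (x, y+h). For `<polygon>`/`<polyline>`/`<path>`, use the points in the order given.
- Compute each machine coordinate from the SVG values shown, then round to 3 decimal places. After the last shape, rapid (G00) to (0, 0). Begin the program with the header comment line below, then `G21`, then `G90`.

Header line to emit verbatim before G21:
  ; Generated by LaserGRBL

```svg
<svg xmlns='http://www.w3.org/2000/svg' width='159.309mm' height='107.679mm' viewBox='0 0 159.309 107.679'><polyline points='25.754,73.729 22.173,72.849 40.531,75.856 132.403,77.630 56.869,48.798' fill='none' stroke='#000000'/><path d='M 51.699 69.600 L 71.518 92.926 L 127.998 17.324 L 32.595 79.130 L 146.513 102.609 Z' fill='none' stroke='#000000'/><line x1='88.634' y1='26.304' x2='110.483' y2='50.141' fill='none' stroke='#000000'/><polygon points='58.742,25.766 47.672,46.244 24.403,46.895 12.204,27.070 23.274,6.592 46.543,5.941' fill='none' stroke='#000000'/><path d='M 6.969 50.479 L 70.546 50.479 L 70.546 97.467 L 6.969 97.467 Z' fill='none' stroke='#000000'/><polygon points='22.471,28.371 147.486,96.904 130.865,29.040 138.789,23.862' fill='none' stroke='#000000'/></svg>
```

viewBox `0 0 159.309 107.679` with mm width/height → 1 unit = 1 mm. Flip: y_m = 107.679 − y_svg.

**Shape 1** — `<polyline>` open polyline, stroke `#000000` → score (S529, F1833). Machine vertices: (25.754,33.950) → (22.173,34.830) → (40.531,31.823) → (132.403,30.049) → (56.869,58.881). Open path.

**Shape 2** — `<path>` closed polygon, stroke `#000000` → score (S529, F1833). Machine vertices: (51.699,38.079) → (71.518,14.753) → (127.998,90.355) → (32.595,28.549) → (146.513,5.070) → (51.699,38.079). Closed: final G1 returns to the first vertex.

**Shape 3** — `<line>` line segment, stroke `#000000` → score (S529, F1833). Machine vertices: (88.634,81.375) → (110.483,57.538). Open path.

**Shape 4** — `<polygon>` regular polygon, stroke `#000000` → score (S529, F1833). Machine vertices: (58.742,81.913) → (47.672,61.435) → (24.403,60.784) → (12.204,80.609) → (23.274,101.087) → (46.543,101.738) → (58.742,81.913). Closed: final G1 returns to the first vertex.

**Shape 5** — `<path>` rectangle, stroke `#000000` → score (S529, F1833). Machine vertices: (6.969,57.200) → (70.546,57.200) → (70.546,10.212) → (6.969,10.212) → (6.969,57.200). Closed: final G1 returns to the first vertex.

**Shape 6** — `<polygon>` closed polygon, stroke `#000000` → score (S529, F1833). Machine vertices: (22.471,79.308) → (147.486,10.775) → (130.865,78.639) → (138.789,83.817) → (22.471,79.308). Closed: final G1 returns to the first vertex.

; Generated by LaserGRBL
G21
G90
G00 X25.754 Y33.950
M3 S529
G01 X22.173 Y34.830 F1833
G01 X40.531 Y31.823
G01 X132.403 Y30.049
G01 X56.869 Y58.881
M5
G00 X51.699 Y38.079
M3 S529
G01 X71.518 Y14.753 F1833
G01 X127.998 Y90.355
G01 X32.595 Y28.549
G01 X146.513 Y5.070
G01 X51.699 Y38.079
M5
G00 X88.634 Y81.375
M3 S529
G01 X110.483 Y57.538 F1833
M5
G00 X58.742 Y81.913
M3 S529
G01 X47.672 Y61.435 F1833
G01 X24.403 Y60.784
G01 X12.204 Y80.609
G01 X23.274 Y101.087
G01 X46.543 Y101.738
G01 X58.742 Y81.913
M5
G00 X6.969 Y57.200
M3 S529
G01 X70.546 Y57.200 F1833
G01 X70.546 Y10.212
G01 X6.969 Y10.212
G01 X6.969 Y57.200
M5
G00 X22.471 Y79.308
M3 S529
G01 X147.486 Y10.775 F1833
G01 X130.865 Y78.639
G01 X138.789 Y83.817
G01 X22.471 Y79.308
M5
G00 X0.000 Y0.000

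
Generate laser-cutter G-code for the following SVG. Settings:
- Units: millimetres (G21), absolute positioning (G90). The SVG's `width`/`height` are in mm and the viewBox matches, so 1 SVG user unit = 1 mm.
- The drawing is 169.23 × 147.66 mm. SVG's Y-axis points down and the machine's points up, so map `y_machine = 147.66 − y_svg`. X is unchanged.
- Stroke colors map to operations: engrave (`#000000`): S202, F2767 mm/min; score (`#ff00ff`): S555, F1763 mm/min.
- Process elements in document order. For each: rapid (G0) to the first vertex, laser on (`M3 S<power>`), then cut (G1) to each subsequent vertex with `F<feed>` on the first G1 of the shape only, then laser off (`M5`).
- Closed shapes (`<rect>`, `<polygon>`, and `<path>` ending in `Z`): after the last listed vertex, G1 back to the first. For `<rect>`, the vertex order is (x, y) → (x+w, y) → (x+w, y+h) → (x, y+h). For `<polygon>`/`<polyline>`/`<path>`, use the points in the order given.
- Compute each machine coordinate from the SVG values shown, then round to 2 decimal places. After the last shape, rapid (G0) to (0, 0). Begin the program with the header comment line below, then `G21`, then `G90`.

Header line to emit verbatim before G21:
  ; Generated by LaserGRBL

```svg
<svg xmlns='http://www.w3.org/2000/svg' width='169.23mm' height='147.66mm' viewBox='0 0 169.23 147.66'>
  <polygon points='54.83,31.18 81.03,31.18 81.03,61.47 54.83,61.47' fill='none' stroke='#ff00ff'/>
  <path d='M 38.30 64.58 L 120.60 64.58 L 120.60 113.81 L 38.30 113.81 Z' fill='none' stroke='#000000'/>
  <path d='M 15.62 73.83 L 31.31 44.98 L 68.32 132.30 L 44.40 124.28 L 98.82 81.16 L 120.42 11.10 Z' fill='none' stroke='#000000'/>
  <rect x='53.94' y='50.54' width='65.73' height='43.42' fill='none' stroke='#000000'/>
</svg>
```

Since the viewBox matches the mm dimensions, user units are millimetres directly. The only transform is the Y-flip y_m = 147.66 − y_svg.

Shape 1 is a rectangle drawn with `<polygon>`. Its stroke #ff00ff means score at S555, F1763. After flipping Y the toolpath is (54.83,116.48) → (81.03,116.48) → (81.03,86.19) → (54.83,86.19) → (54.83,116.48), returning to the start.

Shape 2 is a rectangle drawn with `<path>`. Its stroke #000000 means engrave at S202, F2767. After flipping Y the toolpath is (38.30,83.08) → (120.60,83.08) → (120.60,33.85) → (38.30,33.85) → (38.30,83.08), returning to the start.

Shape 3 is a closed polygon drawn with `<path>`. Its stroke #000000 means engrave at S202, F2767. After flipping Y the toolpath is (15.62,73.83) → (31.31,102.68) → (68.32,15.36) → (44.40,23.38) → (98.82,66.50) → (120.42,136.56) → (15.62,73.83), returning to the start.

Shape 4 is a rectangle drawn with `<rect>`. Its stroke #000000 means engrave at S202, F2767. After flipping Y the toolpath is (53.94,97.12) → (119.67,97.12) → (119.67,53.70) → (53.94,53.70) → (53.94,97.12), returning to the start.

; Generated by LaserGRBL
G21
G90
G0 X54.83 Y116.48
M3 S555
G1 X81.03 Y116.48 F1763
G1 X81.03 Y86.19
G1 X54.83 Y86.19
G1 X54.83 Y116.48
M5
G0 X38.30 Y83.08
M3 S202
G1 X120.60 Y83.08 F2767
G1 X120.60 Y33.85
G1 X38.30 Y33.85
G1 X38.30 Y83.08
M5
G0 X15.62 Y73.83
M3 S202
G1 X31.31 Y102.68 F2767
G1 X68.32 Y15.36
G1 X44.40 Y23.38
G1 X98.82 Y66.50
G1 X120.42 Y136.56
G1 X15.62 Y73.83
M5
G0 X53.94 Y97.12
M3 S202
G1 X119.67 Y97.12 F2767
G1 X119.67 Y53.70
G1 X53.94 Y53.70
G1 X53.94 Y97.12
M5
G0 X0.00 Y0.00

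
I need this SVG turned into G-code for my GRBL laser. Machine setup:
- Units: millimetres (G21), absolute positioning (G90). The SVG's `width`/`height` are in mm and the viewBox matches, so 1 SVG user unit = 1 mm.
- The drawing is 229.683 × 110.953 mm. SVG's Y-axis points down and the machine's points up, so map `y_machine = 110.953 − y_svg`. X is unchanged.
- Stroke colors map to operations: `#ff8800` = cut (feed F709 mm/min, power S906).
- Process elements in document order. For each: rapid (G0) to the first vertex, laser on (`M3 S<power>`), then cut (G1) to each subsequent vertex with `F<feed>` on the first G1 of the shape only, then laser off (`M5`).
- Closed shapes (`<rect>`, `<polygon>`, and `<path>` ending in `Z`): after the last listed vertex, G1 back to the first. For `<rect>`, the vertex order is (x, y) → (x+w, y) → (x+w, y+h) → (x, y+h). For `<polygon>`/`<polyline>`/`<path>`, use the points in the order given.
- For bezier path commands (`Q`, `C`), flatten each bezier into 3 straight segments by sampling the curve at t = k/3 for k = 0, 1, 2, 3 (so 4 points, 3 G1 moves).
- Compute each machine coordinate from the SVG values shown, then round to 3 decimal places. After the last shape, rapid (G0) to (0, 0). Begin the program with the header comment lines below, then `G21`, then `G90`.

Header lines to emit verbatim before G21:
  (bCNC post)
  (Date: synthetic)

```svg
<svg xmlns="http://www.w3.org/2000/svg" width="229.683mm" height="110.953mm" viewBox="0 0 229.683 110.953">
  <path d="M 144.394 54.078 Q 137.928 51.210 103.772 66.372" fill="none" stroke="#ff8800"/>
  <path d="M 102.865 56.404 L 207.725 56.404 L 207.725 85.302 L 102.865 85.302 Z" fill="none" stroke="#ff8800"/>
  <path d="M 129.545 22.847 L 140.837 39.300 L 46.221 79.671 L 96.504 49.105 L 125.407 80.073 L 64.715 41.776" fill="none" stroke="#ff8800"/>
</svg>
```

Since the viewBox matches the mm dimensions, user units are millimetres directly. The only transform is the Y-flip y_m = 110.953 − y_svg.

Shape 1 is a quadratic bezier drawn with `<path>`. Its stroke #ff8800 means cut at S906, F709. After flipping Y the toolpath is (144.394,56.875) → (137.007,56.784) → (123.466,52.686) → (103.772,44.581).

Shape 2 is a rectangle drawn with `<path>`. Its stroke #ff8800 means cut at S906, F709. After flipping Y the toolpath is (102.865,54.549) → (207.725,54.549) → (207.725,25.651) → (102.865,25.651) → (102.865,54.549), returning to the start.

Shape 3 is a open polyline drawn with `<path>`. Its stroke #ff8800 means cut at S906, F709. After flipping Y the toolpath is (129.545,88.106) → (140.837,71.653) → (46.221,31.282) → (96.504,61.848) → (125.407,30.880) → (64.715,69.177).

(bCNC post)
(Date: synthetic)
G21
G90
G0 X144.394 Y56.875
M3 S906
G1 X137.007 Y56.784 F709
G1 X123.466 Y52.686
G1 X103.772 Y44.581
M5
G0 X102.865 Y54.549
M3 S906
G1 X207.725 Y54.549 F709
G1 X207.725 Y25.651
G1 X102.865 Y25.651
G1 X102.865 Y54.549
M5
G0 X129.545 Y88.106
M3 S906
G1 X140.837 Y71.653 F709
G1 X46.221 Y31.282
G1 X96.504 Y61.848
G1 X125.407 Y30.880
G1 X64.715 Y69.177
M5
G0 X0.000 Y0.000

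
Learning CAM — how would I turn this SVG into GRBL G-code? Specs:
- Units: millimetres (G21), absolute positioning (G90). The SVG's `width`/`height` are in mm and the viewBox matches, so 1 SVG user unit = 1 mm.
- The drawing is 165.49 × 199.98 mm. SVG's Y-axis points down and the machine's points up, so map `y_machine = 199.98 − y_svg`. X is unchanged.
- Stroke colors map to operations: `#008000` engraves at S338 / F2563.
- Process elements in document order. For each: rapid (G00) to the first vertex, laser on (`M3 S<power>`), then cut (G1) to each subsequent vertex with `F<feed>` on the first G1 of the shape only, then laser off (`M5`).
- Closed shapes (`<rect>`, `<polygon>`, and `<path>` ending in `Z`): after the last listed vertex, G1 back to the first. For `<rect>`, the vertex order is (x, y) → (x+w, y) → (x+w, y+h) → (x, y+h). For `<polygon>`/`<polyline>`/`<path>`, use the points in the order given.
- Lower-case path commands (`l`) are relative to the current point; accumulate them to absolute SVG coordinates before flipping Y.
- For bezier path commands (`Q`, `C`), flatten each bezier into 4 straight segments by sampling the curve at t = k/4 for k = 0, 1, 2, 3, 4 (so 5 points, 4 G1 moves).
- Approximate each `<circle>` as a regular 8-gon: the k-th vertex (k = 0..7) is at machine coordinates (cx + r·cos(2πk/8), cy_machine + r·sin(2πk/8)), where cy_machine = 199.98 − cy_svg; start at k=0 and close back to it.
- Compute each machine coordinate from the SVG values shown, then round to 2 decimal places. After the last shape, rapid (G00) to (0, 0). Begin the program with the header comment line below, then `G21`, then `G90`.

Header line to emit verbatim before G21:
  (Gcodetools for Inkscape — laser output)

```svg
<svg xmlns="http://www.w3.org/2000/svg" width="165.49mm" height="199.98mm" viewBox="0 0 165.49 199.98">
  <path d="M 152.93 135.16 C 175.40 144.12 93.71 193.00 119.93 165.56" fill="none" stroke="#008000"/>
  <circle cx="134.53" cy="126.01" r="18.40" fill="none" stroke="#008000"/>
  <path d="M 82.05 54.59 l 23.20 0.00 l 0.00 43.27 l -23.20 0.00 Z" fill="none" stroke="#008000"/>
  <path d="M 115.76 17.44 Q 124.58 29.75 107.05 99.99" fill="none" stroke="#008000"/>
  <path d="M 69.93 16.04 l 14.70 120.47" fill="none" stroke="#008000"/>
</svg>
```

(Gcodetools for Inkscape — laser output)
G21
G90
G00 X152.93 Y64.82
M3 S338
G1 X153.57 Y52.43 F2563
G1 X135.02 Y35.97
G1 X117.18 Y26.33
G1 X119.93 Y34.42
M5
G00 X152.93 Y73.97
M3 S338
G1 X147.54 Y86.98 F2563
G1 X134.53 Y92.37
G1 X121.52 Y86.98
G1 X116.13 Y73.97
G1 X121.52 Y60.96
G1 X134.53 Y55.57
G1 X147.54 Y60.96
G1 X152.93 Y73.97
M5
G00 X82.05 Y145.39
M3 S338
G1 X105.25 Y145.39 F2563
G1 X105.25 Y102.12
G1 X82.05 Y102.12
G1 X82.05 Y145.39
M5
G00 X115.76 Y182.54
M3 S338
G1 X118.52 Y172.76 F2563
G1 X117.99 Y155.75
G1 X114.17 Y131.49
G1 X107.05 Y99.99
M5
G00 X69.93 Y183.94
M3 S338
G1 X84.63 Y63.47 F2563
M5
G00 X0.00 Y0.00

Since the viewBox matches the mm dimensions, user units are millimetres directly. The only transform is the Y-flip y_m = 199.98 − y_svg.

Shape 1 is a cubic bezier drawn with `<path>`. Its stroke #008000 means engrave at S338, F2563. After flipping Y the toolpath is (152.93,64.82) → (153.57,52.43) → (135.02,35.97) → (117.18,26.33) → (119.93,34.42).

Shape 2 is a circle drawn with `<circle>`. Its stroke #008000 means engrave at S338, F2563. After flipping Y the toolpath is (152.93,73.97) → (147.54,86.98) → (134.53,92.37) → (121.52,86.98) → (116.13,73.97) → (121.52,60.96) → (134.53,55.57) → (147.54,60.96) → (152.93,73.97), returning to the start.

Shape 3 is a rectangle drawn with `<path>`. Its stroke #008000 means engrave at S338, F2563. After flipping Y the toolpath is (82.05,145.39) → (105.25,145.39) → (105.25,102.12) → (82.05,102.12) → (82.05,145.39), returning to the start.

Shape 4 is a quadratic bezier drawn with `<path>`. Its stroke #008000 means engrave at S338, F2563. After flipping Y the toolpath is (115.76,182.54) → (118.52,172.76) → (117.99,155.75) → (114.17,131.49) → (107.05,99.99).

Shape 5 is a line segment drawn with `<path>`. Its stroke #008000 means engrave at S338, F2563. After flipping Y the toolpath is (69.93,183.94) → (84.63,63.47).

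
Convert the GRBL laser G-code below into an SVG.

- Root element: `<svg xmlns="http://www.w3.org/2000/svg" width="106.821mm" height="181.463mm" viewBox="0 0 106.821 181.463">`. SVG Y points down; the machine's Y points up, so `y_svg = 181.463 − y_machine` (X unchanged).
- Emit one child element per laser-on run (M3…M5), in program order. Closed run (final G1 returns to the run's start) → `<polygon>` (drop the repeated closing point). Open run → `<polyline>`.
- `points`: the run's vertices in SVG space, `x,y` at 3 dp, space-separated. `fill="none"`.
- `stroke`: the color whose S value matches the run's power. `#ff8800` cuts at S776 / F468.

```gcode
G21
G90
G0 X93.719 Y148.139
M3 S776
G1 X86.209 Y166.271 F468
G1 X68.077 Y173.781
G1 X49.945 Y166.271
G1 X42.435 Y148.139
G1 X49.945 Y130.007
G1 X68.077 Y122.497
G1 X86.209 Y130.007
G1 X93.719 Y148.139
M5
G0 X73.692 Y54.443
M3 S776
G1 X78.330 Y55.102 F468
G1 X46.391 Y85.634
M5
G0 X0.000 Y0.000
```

Each laser-on run becomes one SVG element. Flip Y back into SVG space with y_svg = 181.463 − y_machine. Every run uses S776, so all elements get stroke `#ff8800` (cut).

Run 1: The run returns to its start, so emit a `<polygon>` with points (Y-flipped): 93.719,33.324 86.209,15.192 68.077,7.682 49.945,15.192 42.435,33.324 49.945,51.456 68.077,58.966 86.209,51.456.

Run 2: The run is open, so emit a `<polyline>` with points (Y-flipped): 73.692,127.020 78.330,126.361 46.391,95.829.

<svg xmlns="http://www.w3.org/2000/svg" width="106.821mm" height="181.463mm" viewBox="0 0 106.821 181.463">
  <polygon points="93.719,33.324 86.209,15.192 68.077,7.682 49.945,15.192 42.435,33.324 49.945,51.456 68.077,58.966 86.209,51.456" fill="none" stroke="#ff8800"/>
  <polyline points="73.692,127.020 78.330,126.361 46.391,95.829" fill="none" stroke="#ff8800"/>
</svg>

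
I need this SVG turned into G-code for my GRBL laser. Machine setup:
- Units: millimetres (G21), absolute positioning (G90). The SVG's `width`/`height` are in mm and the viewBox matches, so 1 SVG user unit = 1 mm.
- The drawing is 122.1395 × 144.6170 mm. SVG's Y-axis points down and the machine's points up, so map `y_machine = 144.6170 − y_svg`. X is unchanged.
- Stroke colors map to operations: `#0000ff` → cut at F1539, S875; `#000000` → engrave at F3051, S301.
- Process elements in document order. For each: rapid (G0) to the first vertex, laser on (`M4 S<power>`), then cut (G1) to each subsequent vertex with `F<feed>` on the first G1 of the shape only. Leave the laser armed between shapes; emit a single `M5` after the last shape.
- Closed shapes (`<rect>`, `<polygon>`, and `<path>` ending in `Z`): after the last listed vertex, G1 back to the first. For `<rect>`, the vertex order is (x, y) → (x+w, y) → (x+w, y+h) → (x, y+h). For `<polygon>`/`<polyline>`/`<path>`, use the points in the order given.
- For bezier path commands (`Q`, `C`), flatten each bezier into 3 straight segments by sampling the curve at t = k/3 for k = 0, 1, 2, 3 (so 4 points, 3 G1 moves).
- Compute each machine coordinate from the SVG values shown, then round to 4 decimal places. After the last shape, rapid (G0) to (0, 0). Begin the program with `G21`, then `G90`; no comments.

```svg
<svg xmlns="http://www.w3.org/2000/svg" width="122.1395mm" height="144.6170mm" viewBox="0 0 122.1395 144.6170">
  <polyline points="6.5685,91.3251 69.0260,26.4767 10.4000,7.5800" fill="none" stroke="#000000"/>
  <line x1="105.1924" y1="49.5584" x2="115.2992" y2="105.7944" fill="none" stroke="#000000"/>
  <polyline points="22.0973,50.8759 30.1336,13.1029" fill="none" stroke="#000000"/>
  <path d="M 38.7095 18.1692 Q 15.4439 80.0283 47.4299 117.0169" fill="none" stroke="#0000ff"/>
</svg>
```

G21
G90
G0 X6.5685 Y53.2919
M4 S301
G1 X69.0260 Y118.1403 F3051
G1 X10.4000 Y137.0370
G0 X105.1924 Y95.0586
M4 S301
G1 X115.2992 Y38.8226 F3051
G0 X22.0973 Y93.7411
M4 S301
G1 X30.1336 Y131.5141 F3051
G0 X38.7095 Y126.4478
M4 S875
G1 X29.3382 Y87.9718 F1539
G1 X32.2450 Y55.0226
G1 X47.4299 Y27.6001
M5
G0 X0.0000 Y0.0000

1 u = 1 mm; y_m = 144.6170 − y.

[1] `<polyline>` open polyline, #000000→engrave S301 F3051: (6.5685,53.2919) → (69.0260,118.1403) → (10.4000,137.0370)

[2] `<line>` line segment, #000000→engrave S301 F3051: (105.1924,95.0586) → (115.2992,38.8226)

[3] `<polyline>` line segment, #000000→engrave S301 F3051: (22.0973,93.7411) → (30.1336,131.5141)

[4] `<path>` quadratic bezier, #0000ff→cut S875 F1539: (38.7095,126.4478) → (29.3382,87.9718) → (32.2450,55.0226) → (47.4299,27.6001)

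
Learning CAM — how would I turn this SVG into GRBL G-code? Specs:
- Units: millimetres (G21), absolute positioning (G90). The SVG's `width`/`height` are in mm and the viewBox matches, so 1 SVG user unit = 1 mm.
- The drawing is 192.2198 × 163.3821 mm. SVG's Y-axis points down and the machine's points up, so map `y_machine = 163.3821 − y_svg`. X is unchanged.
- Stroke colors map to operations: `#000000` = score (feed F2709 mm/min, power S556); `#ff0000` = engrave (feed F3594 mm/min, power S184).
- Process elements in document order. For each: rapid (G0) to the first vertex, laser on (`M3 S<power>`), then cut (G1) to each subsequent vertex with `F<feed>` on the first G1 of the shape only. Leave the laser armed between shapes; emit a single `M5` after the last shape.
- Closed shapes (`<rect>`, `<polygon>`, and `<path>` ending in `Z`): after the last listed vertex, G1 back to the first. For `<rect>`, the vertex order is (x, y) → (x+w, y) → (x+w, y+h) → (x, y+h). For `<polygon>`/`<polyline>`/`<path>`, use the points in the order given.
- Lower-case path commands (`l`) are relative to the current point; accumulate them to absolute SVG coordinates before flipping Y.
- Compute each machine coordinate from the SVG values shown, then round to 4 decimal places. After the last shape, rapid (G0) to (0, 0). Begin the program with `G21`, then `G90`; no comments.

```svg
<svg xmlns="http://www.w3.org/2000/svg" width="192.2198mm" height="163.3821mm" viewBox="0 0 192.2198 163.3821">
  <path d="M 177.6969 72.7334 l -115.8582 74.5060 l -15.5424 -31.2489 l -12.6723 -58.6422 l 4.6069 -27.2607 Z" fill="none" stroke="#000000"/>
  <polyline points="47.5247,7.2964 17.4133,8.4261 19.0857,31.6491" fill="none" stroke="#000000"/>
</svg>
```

G21
G90
G0 X177.6969 Y90.6487
M3 S556
G1 X61.8387 Y16.1427 F2709
G1 X46.2963 Y47.3916
G1 X33.6240 Y106.0338
G1 X38.2309 Y133.2945
G1 X177.6969 Y90.6487
G0 X47.5247 Y156.0857
M3 S556
G1 X17.4133 Y154.9560 F2709
G1 X19.0857 Y131.7330
M5
G0 X0.0000 Y0.0000

viewBox `0 0 192.2198 163.3821` with mm width/height → 1 unit = 1 mm. Flip: y_m = 163.3821 − y_svg.

**Shape 1** — `<path>` closed polygon, stroke `#000000` → score (S556, F2709). Machine vertices: (177.6969,90.6487) → (61.8387,16.1427) → (46.2963,47.3916) → (33.6240,106.0338) → (38.2309,133.2945) → (177.6969,90.6487). Closed: final G1 returns to the first vertex.

**Shape 2** — `<polyline>` open polyline, stroke `#000000` → score (S556, F2709). Machine vertices: (47.5247,156.0857) → (17.4133,154.9560) → (19.0857,131.7330). Open path.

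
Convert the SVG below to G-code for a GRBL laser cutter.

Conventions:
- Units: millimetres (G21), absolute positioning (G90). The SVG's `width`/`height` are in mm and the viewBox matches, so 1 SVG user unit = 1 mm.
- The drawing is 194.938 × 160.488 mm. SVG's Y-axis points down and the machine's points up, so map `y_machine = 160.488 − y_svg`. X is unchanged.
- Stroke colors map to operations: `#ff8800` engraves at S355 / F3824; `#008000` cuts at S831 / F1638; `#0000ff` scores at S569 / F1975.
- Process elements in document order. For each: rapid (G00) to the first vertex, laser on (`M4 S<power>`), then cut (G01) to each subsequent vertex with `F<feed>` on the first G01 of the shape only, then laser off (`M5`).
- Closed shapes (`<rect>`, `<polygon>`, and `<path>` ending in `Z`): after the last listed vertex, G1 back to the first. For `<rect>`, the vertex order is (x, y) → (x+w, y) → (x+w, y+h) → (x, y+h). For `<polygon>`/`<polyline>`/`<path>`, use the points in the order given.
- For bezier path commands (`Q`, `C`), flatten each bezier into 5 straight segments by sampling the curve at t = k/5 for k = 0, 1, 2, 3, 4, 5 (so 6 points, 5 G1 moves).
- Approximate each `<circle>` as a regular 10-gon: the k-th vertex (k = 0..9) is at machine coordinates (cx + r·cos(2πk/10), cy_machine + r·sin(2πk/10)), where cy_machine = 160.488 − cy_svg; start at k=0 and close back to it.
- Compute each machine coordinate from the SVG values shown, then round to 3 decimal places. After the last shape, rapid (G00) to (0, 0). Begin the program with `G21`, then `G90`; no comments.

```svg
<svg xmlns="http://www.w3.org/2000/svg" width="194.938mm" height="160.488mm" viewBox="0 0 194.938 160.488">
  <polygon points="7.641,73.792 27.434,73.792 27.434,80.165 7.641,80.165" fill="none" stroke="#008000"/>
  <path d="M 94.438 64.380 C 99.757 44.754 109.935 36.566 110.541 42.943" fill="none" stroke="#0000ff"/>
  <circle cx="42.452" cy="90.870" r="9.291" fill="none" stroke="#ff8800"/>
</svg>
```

viewBox `0 0 194.938 160.488` with mm width/height → 1 unit = 1 mm. Flip: y_m = 160.488 − y_svg.

**Shape 1** — `<polygon>` rectangle, stroke `#008000` → cut (S831, F1638). Machine vertices: (7.641,86.696) → (27.434,86.696) → (27.434,80.323) → (7.641,80.323) → (7.641,86.696). Closed: final G1 returns to the first vertex.

**Shape 2** — `<path>` cubic bezier, stroke `#0000ff` → score (S569, F1975). Control points (SVG): P0=(94.438,64.380), P1=(99.757,44.754), P2=(109.935,36.566), P3=(110.541,42.943); sampled at t=k/5. Machine vertices: (94.438,96.108) → (98.097,106.486) → (102.230,113.969) → (106.143,118.406) → (109.144,119.648) → (110.541,117.545). Open path.

**Shape 3** — `<circle>` circle, stroke `#ff8800` → engrave (S355, F3824). Machine vertices: (51.743,69.618) → (49.969,75.079) → (45.323,78.454) → (39.581,78.454) → (34.935,75.079) → (33.161,69.618) → (34.935,64.157) → (39.581,60.782) → (45.323,60.782) → (49.969,64.157) → (51.743,69.618). Closed: final G1 returns to the first vertex.

G21
G90
G00 X7.641 Y86.696
M4 S831
G01 X27.434 Y86.696 F1638
G01 X27.434 Y80.323
G01 X7.641 Y80.323
G01 X7.641 Y86.696
M5
G00 X94.438 Y96.108
M4 S569
G01 X98.097 Y106.486 F1975
G01 X102.230 Y113.969
G01 X106.143 Y118.406
G01 X109.144 Y119.648
G01 X110.541 Y117.545
M5
G00 X51.743 Y69.618
M4 S355
G01 X49.969 Y75.079 F3824
G01 X45.323 Y78.454
G01 X39.581 Y78.454
G01 X34.935 Y75.079
G01 X33.161 Y69.618
G01 X34.935 Y64.157
G01 X39.581 Y60.782
G01 X45.323 Y60.782
G01 X49.969 Y64.157
G01 X51.743 Y69.618
M5
G00 X0.000 Y0.000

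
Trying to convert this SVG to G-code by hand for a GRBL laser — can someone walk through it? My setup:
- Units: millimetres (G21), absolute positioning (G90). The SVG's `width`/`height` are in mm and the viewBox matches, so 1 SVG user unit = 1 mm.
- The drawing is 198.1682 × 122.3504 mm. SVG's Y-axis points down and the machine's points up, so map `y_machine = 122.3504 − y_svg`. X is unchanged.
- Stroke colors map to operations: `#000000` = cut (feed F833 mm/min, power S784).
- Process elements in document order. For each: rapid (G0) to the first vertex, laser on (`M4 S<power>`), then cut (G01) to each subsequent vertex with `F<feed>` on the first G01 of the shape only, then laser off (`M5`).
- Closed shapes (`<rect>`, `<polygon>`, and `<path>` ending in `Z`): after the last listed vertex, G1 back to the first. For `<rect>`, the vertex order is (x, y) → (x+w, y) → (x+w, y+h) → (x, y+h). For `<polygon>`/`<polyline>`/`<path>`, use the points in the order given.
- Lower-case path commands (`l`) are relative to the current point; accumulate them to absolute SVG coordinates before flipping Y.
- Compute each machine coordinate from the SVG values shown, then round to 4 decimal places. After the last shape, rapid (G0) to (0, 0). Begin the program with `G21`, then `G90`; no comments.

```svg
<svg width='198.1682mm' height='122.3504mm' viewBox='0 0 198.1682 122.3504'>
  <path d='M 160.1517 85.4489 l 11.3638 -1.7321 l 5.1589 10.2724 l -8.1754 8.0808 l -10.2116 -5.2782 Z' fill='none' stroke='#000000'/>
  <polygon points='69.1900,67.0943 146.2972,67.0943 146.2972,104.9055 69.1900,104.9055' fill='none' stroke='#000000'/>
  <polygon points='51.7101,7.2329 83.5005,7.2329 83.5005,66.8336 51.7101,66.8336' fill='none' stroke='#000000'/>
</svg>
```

G21
G90
G0 X160.1517 Y36.9015
M4 S784
G01 X171.5155 Y38.6336 F833
G01 X176.6744 Y28.3612
G01 X168.4990 Y20.2804
G01 X158.2874 Y25.5586
G01 X160.1517 Y36.9015
M5
G0 X69.1900 Y55.2561
M4 S784
G01 X146.2972 Y55.2561 F833
G01 X146.2972 Y17.4449
G01 X69.1900 Y17.4449
G01 X69.1900 Y55.2561
M5
G0 X51.7101 Y115.1175
M4 S784
G01 X83.5005 Y115.1175 F833
G01 X83.5005 Y55.5168
G01 X51.7101 Y55.5168
G01 X51.7101 Y115.1175
M5
G0 X0.0000 Y0.0000

viewBox `0 0 198.1682 122.3504` with mm width/height → 1 unit = 1 mm. Flip: y_m = 122.3504 − y_svg.

**Shape 1** — `<path>` regular polygon, stroke `#000000` → cut (S784, F833). Machine vertices: (160.1517,36.9015) → (171.5155,38.6336) → (176.6744,28.3612) → (168.4990,20.2804) → (158.2874,25.5586) → (160.1517,36.9015). Closed: final G1 returns to the first vertex.

**Shape 2** — `<polygon>` rectangle, stroke `#000000` → cut (S784, F833). Machine vertices: (69.1900,55.2561) → (146.2972,55.2561) → (146.2972,17.4449) → (69.1900,17.4449) → (69.1900,55.2561). Closed: final G1 returns to the first vertex.

**Shape 3** — `<polygon>` rectangle, stroke `#000000` → cut (S784, F833). Machine vertices: (51.7101,115.1175) → (83.5005,115.1175) → (83.5005,55.5168) → (51.7101,55.5168) → (51.7101,115.1175). Closed: final G1 returns to the first vertex.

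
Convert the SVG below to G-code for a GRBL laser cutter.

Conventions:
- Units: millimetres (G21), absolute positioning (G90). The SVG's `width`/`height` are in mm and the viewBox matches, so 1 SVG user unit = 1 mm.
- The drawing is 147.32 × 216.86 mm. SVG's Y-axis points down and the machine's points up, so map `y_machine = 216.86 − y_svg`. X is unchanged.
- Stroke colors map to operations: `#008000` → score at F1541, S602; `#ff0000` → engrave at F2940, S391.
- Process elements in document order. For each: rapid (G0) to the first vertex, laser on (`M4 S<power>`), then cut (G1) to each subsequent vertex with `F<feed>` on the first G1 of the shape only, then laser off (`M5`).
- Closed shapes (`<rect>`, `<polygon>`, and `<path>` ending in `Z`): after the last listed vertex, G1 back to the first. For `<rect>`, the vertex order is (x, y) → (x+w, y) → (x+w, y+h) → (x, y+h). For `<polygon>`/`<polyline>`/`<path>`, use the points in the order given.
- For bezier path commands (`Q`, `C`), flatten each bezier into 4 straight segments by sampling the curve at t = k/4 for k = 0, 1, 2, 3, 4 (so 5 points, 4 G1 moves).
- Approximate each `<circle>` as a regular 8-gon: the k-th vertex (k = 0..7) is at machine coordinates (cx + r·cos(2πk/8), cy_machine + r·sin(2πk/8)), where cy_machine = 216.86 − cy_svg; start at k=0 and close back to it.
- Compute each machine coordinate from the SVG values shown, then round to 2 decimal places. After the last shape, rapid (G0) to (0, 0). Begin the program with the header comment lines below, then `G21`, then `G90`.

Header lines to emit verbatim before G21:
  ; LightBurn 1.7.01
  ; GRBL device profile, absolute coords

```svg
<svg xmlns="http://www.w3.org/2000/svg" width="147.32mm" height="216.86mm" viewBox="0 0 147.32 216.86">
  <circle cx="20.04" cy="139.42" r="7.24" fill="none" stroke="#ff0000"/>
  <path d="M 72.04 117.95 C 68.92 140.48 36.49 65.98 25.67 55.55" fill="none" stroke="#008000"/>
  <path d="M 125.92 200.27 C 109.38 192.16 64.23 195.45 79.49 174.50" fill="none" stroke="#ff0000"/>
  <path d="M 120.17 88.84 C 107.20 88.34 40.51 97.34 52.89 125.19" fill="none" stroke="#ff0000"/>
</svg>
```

Since the viewBox matches the mm dimensions, user units are millimetres directly. The only transform is the Y-flip y_m = 216.86 − y_svg.

Shape 1 is a circle drawn with `<circle>`. Its stroke #ff0000 means engrave at S391, F2940. After flipping Y the toolpath is (27.28,77.44) → (25.16,82.56) → (20.04,84.68) → (14.92,82.56) → (12.80,77.44) → (14.92,72.32) → (20.04,70.20) → (25.16,72.32) → (27.28,77.44), returning to the start.

Shape 2 is a cubic bezier drawn with `<path>`. Its stroke #008000 means score at S602, F1541. After flipping Y the toolpath is (72.04,98.91) → (65.00,97.69) → (51.74,117.75) → (37.04,143.99) → (25.67,161.31).

Shape 3 is a cubic bezier drawn with `<path>`. Its stroke #ff0000 means engrave at S391, F2940. After flipping Y the toolpath is (125.92,16.59) → (109.54,21.09) → (90.78,24.66) → (77.98,30.64) → (79.49,42.36).

Shape 4 is a cubic bezier drawn with `<path>`. Its stroke #ff0000 means engrave at S391, F2940. After flipping Y the toolpath is (120.17,128.02) → (102.44,126.47) → (77.02,120.48) → (56.36,109.17) → (52.89,91.67).

; LightBurn 1.7.01
; GRBL device profile, absolute coords
G21
G90
G0 X27.28 Y77.44
M4 S391
G1 X25.16 Y82.56 F2940
G1 X20.04 Y84.68
G1 X14.92 Y82.56
G1 X12.80 Y77.44
G1 X14.92 Y72.32
G1 X20.04 Y70.20
G1 X25.16 Y72.32
G1 X27.28 Y77.44
M5
G0 X72.04 Y98.91
M4 S602
G1 X65.00 Y97.69 F1541
G1 X51.74 Y117.75
G1 X37.04 Y143.99
G1 X25.67 Y161.31
M5
G0 X125.92 Y16.59
M4 S391
G1 X109.54 Y21.09 F2940
G1 X90.78 Y24.66
G1 X77.98 Y30.64
G1 X79.49 Y42.36
M5
G0 X120.17 Y128.02
M4 S391
G1 X102.44 Y126.47 F2940
G1 X77.02 Y120.48
G1 X56.36 Y109.17
G1 X52.89 Y91.67
M5
G0 X0.00 Y0.00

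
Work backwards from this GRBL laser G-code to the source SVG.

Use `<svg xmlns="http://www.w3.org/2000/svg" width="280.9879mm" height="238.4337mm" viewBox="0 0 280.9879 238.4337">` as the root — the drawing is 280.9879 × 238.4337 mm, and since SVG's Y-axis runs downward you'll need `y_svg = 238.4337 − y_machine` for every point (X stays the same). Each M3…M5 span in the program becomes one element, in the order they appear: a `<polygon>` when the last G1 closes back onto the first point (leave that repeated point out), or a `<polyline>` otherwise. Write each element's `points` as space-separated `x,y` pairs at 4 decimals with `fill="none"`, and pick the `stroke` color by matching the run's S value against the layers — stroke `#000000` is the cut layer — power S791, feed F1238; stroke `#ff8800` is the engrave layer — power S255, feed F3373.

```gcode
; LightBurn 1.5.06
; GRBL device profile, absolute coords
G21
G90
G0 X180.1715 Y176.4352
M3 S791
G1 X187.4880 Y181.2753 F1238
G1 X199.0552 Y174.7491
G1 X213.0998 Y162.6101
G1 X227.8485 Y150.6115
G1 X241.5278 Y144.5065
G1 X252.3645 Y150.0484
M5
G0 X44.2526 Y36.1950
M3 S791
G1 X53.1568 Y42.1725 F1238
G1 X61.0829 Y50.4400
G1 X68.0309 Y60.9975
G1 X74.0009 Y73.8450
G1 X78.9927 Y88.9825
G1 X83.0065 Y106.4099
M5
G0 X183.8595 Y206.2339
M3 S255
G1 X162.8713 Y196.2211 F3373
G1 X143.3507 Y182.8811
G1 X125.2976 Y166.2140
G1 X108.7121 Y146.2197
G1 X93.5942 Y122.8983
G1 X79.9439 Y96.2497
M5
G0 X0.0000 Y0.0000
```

<svg xmlns="http://www.w3.org/2000/svg" width="280.9879mm" height="238.4337mm" viewBox="0 0 280.9879 238.4337">
  <polyline points="180.1715,61.9985 187.4880,57.1584 199.0552,63.6846 213.0998,75.8236 227.8485,87.8222 241.5278,93.9272 252.3645,88.3853" fill="none" stroke="#000000"/>
  <polyline points="44.2526,202.2387 53.1568,196.2612 61.0829,187.9937 68.0309,177.4362 74.0009,164.5887 78.9927,149.4512 83.0065,132.0238" fill="none" stroke="#000000"/>
  <polyline points="183.8595,32.1998 162.8713,42.2126 143.3507,55.5526 125.2976,72.2197 108.7121,92.2140 93.5942,115.5354 79.9439,142.1840" fill="none" stroke="#ff8800"/>
</svg>

Machine Y-up, SVG Y-down with viewBox height 238.4337, so y_svg = 238.4337 − y_machine; X carries over.

Run 1: S791 ⇒ cut layer `#000000`. The run is open, so emit a `<polyline>` with points (Y-flipped): 180.1715,61.9985 187.4880,57.1584 199.0552,63.6846 213.0998,75.8236 227.8485,87.8222 241.5278,93.9272 252.3645,88.3853.

Run 2: the run's S791 means `#000000` (cut). The run is open, so emit a `<polyline>` with points (Y-flipped): 44.2526,202.2387 53.1568,196.2612 61.0829,187.9937 68.0309,177.4362 74.0009,164.5887 78.9927,149.4512 83.0065,132.0238.

Run 3: the run's S255 means `#ff8800` (engrave). The run is open, so emit a `<polyline>` with points (Y-flipped): 183.8595,32.1998 162.8713,42.2126 143.3507,55.5526 125.2976,72.2197 108.7121,92.2140 93.5942,115.5354 79.9439,142.1840.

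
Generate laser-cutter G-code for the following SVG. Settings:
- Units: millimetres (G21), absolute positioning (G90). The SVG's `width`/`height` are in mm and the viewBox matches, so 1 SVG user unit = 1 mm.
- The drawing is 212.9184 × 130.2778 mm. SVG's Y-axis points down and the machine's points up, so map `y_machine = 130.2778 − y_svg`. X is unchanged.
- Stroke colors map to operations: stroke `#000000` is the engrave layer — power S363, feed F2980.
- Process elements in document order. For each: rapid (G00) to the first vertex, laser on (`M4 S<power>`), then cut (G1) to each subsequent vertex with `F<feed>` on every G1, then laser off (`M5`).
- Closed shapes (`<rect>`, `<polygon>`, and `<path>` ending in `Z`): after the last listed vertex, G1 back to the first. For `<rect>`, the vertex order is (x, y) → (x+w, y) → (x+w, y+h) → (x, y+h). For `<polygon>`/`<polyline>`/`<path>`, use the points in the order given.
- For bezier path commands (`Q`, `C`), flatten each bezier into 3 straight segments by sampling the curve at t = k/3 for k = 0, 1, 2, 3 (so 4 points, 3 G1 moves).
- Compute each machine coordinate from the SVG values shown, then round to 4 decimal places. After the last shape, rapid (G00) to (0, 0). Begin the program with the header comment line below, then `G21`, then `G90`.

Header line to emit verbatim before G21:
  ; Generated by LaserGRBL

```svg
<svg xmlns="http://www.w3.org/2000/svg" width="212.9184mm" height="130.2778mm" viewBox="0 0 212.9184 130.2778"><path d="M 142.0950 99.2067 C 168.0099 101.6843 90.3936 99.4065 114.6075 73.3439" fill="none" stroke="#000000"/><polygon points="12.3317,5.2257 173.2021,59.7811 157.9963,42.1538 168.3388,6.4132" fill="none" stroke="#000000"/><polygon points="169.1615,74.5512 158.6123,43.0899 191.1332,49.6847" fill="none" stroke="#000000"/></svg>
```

viewBox `0 0 212.9184 130.2778` with mm width/height → 1 unit = 1 mm. Flip: y_m = 130.2778 − y_svg.

**Shape 1** — `<path>` cubic bezier, stroke `#000000` → engrave (S363, F2980). Control points (SVG): P0=(142.0950,99.2067), P1=(168.0099,101.6843), P2=(90.3936,99.4065), P3=(114.6075,73.3439); sampled at t=k/3. Machine vertices: (142.0950,31.0711) → (141.1055,30.8834) → (116.7310,38.0948) → (114.6075,56.9339). Open path.

**Shape 2** — `<polygon>` closed polygon, stroke `#000000` → engrave (S363, F2980). Machine vertices: (12.3317,125.0521) → (173.2021,70.4967) → (157.9963,88.1240) → (168.3388,123.8646) → (12.3317,125.0521). Closed: final G1 returns to the first vertex.

**Shape 3** — `<polygon>` regular polygon, stroke `#000000` → engrave (S363, F2980). Machine vertices: (169.1615,55.7266) → (158.6123,87.1879) → (191.1332,80.5931) → (169.1615,55.7266). Closed: final G1 returns to the first vertex.

; Generated by LaserGRBL
G21
G90
G00 X142.0950 Y31.0711
M4 S363
G1 X141.1055 Y30.8834 F2980
G1 X116.7310 Y38.0948 F2980
G1 X114.6075 Y56.9339 F2980
M5
G00 X12.3317 Y125.0521
M4 S363
G1 X173.2021 Y70.4967 F2980
G1 X157.9963 Y88.1240 F2980
G1 X168.3388 Y123.8646 F2980
G1 X12.3317 Y125.0521 F2980
M5
G00 X169.1615 Y55.7266
M4 S363
G1 X158.6123 Y87.1879 F2980
G1 X191.1332 Y80.5931 F2980
G1 X169.1615 Y55.7266 F2980
M5
G00 X0.0000 Y0.0000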